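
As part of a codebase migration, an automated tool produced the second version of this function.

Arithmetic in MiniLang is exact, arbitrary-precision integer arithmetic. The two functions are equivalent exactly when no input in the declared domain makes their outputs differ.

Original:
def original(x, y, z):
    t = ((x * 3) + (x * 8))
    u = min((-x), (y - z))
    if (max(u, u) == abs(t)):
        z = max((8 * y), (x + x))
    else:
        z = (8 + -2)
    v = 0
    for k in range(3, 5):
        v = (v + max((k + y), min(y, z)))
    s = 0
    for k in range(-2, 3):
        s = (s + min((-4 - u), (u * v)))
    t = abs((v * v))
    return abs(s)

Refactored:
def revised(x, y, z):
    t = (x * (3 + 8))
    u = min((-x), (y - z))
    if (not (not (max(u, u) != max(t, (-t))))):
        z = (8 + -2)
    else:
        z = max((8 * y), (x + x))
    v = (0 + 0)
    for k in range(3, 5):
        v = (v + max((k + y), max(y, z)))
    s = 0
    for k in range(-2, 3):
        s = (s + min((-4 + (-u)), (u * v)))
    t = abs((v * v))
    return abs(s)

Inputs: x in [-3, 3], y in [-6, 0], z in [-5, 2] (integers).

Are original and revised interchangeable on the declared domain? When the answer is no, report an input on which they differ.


Not equivalent: x=-3, y=-6, z=-5 separates them (15 vs 60).
original: t becomes -33; next u becomes -1; next (max(u, u) == abs(t)) evaluates to false; next z becomes 6; next v becomes 0; next at k=3:; next v becomes -3; next at k=4:; next v becomes -5; next s becomes 0; next at k=-2:; next s becomes -3; next at k=-1:; next s becomes -6; next at k=0:; next s becomes -9; next at k=1:; next s becomes -12; next at k=2:; next s becomes -15; next t becomes 25; next final value 15
revised: t becomes -33; next u becomes -1; next (not (not (max(u, u) != max(t, (-t))))) evaluates to true; next z becomes 6; next v becomes 0; next at k=3:; next v becomes 6; next at k=4:; next v becomes 12; next s becomes 0; next at k=-2:; next s becomes -12; next at k=-1:; next s becomes -24; next at k=0:; next s becomes -36; next at k=1:; next s becomes -48; next at k=2:; next s becomes -60; next t becomes 144; next final value 60
verdict: not equivalent; witness: x=-3, y=-6, z=-5


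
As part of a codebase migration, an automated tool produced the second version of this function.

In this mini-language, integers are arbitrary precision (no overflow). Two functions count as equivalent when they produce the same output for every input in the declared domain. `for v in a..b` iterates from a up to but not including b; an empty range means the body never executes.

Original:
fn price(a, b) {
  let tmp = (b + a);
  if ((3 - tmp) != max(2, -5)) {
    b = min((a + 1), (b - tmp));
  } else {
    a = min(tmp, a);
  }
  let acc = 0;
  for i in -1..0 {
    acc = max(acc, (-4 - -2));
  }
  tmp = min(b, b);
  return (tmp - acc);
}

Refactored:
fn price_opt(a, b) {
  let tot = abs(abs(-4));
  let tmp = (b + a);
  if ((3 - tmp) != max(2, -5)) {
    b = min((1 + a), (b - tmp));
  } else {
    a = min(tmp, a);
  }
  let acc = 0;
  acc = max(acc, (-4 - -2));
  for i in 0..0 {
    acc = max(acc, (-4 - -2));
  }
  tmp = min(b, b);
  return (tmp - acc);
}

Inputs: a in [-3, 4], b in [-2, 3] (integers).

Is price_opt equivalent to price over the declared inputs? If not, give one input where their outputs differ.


This is a faithful refactor — min/max/abs usage differs; also local variable names differ; also loop structure differs; also statement counts differ; also constant usage differs; also arithmetic usage differs, but the computed results match everywhere.
One worked example (a=3, b=1) — price: tmp := 4 | ((3 - tmp) != max(2, -5)): true | b := -3 | acc := 0 | iter i=-1: | acc := 0 | tmp := -3 | result -3; price_opt: tot := 4 | tmp := 4 | ((3 - tmp) != max(2, -5)): true | b := -3 | acc := 0 | acc := 0 | loop over i: empty range | tmp := -3 | result -3; agreement on -3.
Checked all 48 inputs in the declared domain: the outputs agree on every one.
verdict: equivalent


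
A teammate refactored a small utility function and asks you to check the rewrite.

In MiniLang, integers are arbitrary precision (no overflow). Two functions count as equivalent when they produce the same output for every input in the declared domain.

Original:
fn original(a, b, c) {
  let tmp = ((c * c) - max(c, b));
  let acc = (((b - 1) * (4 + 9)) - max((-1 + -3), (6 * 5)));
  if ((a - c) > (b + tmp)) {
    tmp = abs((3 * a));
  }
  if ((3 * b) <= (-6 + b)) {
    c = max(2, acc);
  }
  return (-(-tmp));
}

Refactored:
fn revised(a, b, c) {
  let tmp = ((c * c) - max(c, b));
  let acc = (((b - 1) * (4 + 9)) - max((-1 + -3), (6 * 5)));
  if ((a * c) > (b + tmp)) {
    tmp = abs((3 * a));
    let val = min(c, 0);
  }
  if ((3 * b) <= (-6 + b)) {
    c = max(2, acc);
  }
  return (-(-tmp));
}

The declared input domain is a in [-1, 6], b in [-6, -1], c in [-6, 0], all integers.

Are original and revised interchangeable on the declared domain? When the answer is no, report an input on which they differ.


Try a=-1, b=-5, c=-2.
original: tmp=6, then acc=-108, then ((a - c) > (b + tmp)) is false, then ((3 * b) <= (-6 + b)) is true, then c=2, then returns 6
revised: tmp=6, then acc=-108, then ((a * c) > (b + tmp)) is true, then tmp=3, then val=-2, then ((3 * b) <= (-6 + b)) is true, then c=2, then returns 3
6 and 3 differ, so these are not the same function on this domain.
verdict: not equivalent; witness: a=-1, b=-5, c=-2


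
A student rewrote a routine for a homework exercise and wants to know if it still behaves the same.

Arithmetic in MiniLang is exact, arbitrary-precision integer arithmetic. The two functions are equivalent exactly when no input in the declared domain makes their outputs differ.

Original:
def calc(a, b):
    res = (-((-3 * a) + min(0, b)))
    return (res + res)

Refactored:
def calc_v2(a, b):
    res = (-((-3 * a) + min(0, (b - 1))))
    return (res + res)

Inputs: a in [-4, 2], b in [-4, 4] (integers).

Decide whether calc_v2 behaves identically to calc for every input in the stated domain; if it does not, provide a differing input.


On input a=-4, b=-4, calc returns -16 while calc_v2 returns -14.
verdict: not equivalent; witness: a=-4, b=-4


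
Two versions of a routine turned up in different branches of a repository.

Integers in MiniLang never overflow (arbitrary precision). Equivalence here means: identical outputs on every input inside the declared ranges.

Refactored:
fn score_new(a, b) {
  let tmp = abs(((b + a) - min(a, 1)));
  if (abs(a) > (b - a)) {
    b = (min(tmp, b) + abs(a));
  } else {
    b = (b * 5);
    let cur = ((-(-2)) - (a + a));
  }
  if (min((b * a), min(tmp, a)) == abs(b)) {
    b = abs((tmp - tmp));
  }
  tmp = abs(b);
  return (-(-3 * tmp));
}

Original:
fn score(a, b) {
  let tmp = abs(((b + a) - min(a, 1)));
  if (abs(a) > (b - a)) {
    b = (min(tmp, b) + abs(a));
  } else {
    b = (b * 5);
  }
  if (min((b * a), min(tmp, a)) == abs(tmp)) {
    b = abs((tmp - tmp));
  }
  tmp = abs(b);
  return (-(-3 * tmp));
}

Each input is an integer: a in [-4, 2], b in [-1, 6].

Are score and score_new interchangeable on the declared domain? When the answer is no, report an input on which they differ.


Not equivalent: a=1, b=0 separates them (0 vs 3).
score: tmp becomes 0; next (abs(a) > (b - a)) evaluates to true; next b becomes 1; next (min((b * a), min(tmp, a)) == abs(tmp)) evaluates to true; next b becomes 0; next tmp becomes 0; next final value 0
score_new: tmp becomes 0; next (abs(a) > (b - a)) evaluates to true; next b becomes 1; next (min((b * a), min(tmp, a)) == abs(b)) evaluates to false; next tmp becomes 1; next final value 3
verdict: not equivalent; witness: a=1, b=0


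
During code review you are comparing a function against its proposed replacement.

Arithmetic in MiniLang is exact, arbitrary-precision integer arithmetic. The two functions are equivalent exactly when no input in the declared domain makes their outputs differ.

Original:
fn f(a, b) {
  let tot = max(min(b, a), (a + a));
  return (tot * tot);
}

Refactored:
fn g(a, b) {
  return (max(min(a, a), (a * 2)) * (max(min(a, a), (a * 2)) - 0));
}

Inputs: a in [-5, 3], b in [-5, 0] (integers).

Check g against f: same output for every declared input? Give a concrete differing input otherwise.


On input a=-4, b=-5, f returns 25 while g returns 16.
verdict: not equivalent; witness: a=-4, b=-5


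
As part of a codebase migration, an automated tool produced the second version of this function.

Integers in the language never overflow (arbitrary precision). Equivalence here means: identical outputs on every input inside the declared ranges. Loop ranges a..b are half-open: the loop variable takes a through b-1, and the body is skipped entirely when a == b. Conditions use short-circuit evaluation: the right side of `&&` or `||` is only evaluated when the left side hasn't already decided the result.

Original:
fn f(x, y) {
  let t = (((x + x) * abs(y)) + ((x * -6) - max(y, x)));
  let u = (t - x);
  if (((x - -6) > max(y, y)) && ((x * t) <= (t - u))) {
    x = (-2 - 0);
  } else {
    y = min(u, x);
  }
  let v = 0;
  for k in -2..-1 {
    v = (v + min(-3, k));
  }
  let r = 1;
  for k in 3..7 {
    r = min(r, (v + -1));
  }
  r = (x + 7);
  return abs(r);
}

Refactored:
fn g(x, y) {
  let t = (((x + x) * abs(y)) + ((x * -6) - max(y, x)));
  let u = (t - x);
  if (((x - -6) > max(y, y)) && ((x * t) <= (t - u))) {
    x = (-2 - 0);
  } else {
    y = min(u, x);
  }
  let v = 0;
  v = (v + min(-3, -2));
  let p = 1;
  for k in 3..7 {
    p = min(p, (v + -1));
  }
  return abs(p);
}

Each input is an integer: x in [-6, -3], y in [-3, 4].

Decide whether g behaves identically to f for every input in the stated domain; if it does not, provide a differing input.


These are not equivalent — on x=-6, y=-3 the outputs split (5 vs 4).
f: t becomes 3; next u becomes 9; next (((x - -6) > max(y, y)) && ((x * t) <= (t - u))) evaluates to true; next x becomes -2; next v becomes 0; next at k=-2:; next v becomes -3; next r becomes 1; next at k=3:; next r becomes -4; next at k=4:; next r becomes -4; next at k=5:; next r becomes -4; next at k=6:; next r becomes -4; next r becomes 5; next final value 5
g: t becomes 3; next u becomes 9; next (((x - -6) > max(y, y)) && ((x * t) <= (t - u))) evaluates to true; next x becomes -2; next v becomes 0; next v becomes -3; next p becomes 1; next at k=3:; next p becomes -4; next at k=4:; next p becomes -4; next at k=5:; next p becomes -4; next at k=6:; next p becomes -4; next final value 4
verdict: not equivalent; witness: x=-6, y=-3


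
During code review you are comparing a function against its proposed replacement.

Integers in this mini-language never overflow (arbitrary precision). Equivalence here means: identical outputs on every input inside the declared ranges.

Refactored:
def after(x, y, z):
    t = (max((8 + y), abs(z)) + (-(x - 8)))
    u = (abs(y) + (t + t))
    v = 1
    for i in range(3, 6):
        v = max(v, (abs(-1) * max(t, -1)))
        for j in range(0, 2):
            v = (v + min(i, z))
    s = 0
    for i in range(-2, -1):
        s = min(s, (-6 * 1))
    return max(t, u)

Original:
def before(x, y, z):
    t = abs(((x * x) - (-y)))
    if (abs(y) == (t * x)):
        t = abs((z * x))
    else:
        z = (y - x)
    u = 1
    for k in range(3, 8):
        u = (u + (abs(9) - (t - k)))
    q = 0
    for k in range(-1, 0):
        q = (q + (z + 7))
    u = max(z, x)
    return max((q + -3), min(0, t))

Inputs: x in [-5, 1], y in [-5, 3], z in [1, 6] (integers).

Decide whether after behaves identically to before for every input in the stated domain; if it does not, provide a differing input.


At x=-5, y=-5, z=1: before gives 4, after gives 37.
verdict: not equivalent; witness: x=-5, y=-5, z=1


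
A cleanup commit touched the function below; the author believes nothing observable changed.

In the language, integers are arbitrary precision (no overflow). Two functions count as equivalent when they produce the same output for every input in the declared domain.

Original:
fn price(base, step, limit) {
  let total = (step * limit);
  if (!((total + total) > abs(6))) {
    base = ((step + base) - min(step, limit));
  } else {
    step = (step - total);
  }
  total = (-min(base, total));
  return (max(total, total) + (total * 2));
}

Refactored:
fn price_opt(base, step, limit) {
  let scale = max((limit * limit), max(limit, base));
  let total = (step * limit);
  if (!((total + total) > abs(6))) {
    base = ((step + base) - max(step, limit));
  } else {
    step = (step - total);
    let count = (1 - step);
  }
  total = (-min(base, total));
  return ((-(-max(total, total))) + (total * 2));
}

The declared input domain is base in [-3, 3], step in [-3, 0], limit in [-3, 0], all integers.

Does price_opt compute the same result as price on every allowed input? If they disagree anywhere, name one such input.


base=-3, step=-3, limit=-1 yields 9 from price but 15 from price_opt.
verdict: not equivalent; witness: base=-3, step=-3, limit=-1


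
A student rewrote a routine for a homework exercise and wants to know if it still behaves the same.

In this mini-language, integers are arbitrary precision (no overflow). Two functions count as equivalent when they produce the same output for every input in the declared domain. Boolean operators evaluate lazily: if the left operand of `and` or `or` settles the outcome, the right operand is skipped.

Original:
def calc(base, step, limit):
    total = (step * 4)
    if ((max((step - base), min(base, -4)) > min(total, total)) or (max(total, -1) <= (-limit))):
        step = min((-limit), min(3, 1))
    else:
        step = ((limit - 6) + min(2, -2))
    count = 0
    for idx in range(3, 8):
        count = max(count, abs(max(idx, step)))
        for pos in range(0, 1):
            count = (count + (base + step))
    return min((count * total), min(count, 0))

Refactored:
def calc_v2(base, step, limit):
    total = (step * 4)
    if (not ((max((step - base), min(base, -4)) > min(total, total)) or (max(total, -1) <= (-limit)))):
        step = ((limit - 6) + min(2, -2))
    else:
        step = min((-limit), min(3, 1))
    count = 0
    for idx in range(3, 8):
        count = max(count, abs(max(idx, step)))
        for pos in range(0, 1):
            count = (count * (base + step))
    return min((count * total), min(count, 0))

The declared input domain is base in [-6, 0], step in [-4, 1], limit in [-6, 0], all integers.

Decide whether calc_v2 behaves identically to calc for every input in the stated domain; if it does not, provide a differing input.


base=-6, step=-4, limit=-6 yields -32 from calc but -35 from calc_v2.
verdict: not equivalent; witness: base=-6, step=-4, limit=-6


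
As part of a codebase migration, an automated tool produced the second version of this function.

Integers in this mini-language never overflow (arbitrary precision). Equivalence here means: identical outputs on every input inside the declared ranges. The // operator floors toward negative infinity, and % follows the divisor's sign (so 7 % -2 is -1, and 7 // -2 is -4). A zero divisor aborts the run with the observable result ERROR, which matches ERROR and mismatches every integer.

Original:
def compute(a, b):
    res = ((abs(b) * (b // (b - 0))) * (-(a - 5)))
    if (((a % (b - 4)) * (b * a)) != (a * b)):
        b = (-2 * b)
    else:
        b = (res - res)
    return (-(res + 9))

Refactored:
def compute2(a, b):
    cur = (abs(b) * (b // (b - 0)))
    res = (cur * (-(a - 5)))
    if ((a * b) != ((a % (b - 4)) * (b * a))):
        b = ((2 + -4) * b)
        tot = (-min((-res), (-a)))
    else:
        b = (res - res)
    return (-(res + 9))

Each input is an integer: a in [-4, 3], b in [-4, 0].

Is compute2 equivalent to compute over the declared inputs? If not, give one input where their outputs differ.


The two versions differ — the changes include local variable names differ, and min/max/abs usage differs, and statement counts differ, and constant usage differs, and arithmetic usage differs.
As a probe, take a=-4, b=-2: compute runs res becomes 18; next (((a % (b - 4)) * (b * a)) != (a * b)) evaluates to true; next b becomes 4; next final value -27; compute2 runs cur becomes 2; next res becomes 18; next ((a * b) != ((a % (b - 4)) * (b * a))) evaluates to true; next b becomes 4; next tot becomes 18; next final value -27; both end at -27.
An exhaustive pass over the 40 declared inputs shows identical outputs.
verdict: equivalent


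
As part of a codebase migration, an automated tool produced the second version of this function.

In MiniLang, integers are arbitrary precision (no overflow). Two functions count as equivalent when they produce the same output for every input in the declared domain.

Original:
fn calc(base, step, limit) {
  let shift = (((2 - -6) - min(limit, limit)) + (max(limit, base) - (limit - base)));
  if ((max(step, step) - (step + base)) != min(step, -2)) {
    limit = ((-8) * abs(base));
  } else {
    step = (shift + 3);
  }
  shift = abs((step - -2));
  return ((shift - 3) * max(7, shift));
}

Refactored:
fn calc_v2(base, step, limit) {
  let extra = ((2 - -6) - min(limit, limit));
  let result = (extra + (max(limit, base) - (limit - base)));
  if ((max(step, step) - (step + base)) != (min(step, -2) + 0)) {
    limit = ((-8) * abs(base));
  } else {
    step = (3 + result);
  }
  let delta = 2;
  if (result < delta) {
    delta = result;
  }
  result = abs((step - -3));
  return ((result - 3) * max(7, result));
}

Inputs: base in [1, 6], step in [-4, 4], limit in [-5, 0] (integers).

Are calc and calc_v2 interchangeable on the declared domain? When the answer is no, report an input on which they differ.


Run the pair on base=1, step=-4, limit=-5.
calc: shift := 20 | ((max(step, step) - (step + base)) != min(step, -2)): true | limit := -8 | shift := 2 | result -7
calc_v2: extra := 13 | result := 20 | ((max(step, step) - (step + base)) != (min(step, -2) + 0)): true | limit := -8 | delta := 2 | (result < delta): false | result := 1 | result -14
-7 against -14: the behavior changed.
verdict: not equivalent; witness: base=1, step=-4, limit=-5


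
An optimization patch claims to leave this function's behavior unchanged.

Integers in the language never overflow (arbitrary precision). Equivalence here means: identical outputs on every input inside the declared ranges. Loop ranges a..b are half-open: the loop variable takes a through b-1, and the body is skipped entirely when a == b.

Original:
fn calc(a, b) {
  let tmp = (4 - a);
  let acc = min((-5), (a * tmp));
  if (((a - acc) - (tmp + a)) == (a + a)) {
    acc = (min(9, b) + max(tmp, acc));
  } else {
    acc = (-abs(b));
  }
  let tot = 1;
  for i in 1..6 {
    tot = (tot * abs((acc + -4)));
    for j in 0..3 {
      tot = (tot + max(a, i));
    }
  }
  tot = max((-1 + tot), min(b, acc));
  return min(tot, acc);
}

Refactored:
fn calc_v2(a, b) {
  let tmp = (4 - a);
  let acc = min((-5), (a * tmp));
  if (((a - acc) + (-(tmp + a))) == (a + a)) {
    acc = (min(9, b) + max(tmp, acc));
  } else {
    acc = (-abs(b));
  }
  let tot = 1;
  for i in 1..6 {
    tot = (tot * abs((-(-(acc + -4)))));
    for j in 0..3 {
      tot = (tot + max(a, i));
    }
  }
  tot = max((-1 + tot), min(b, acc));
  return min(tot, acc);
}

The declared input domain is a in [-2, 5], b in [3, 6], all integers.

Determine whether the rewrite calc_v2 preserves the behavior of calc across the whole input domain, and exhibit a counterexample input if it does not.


Behavior is preserved: although arithmetic usage differs, the outputs never diverge.
Spot check at a=3, b=3 — calc: tmp becomes 1; next acc becomes -5; next (((a - acc) - (tmp + a)) == (a + a)) evaluates to false; next acc becomes -3; next tot becomes 1; next at i=1:; next tot becomes 7; next at j=0:; next tot becomes 10; next at j=1:; next tot becomes 13; next at j=2:; next tot becomes 16; next at i=2:; next tot becomes 112; next at j=0:; next tot becomes 115; next at j=1:; next tot becomes 118; next at j=2:; next tot becomes 121; next at i=3:; next tot becomes 847; next at j=0:; next tot becomes 850; next at j=1:; next tot becomes 853; next at j=2:; next tot becomes 856; next at i=4:; next tot becomes 5992; next at j=0:; next tot becomes 5996; next at j=1:; next tot becomes 6000; next at j=2:; next tot becomes 6004; next at i=5:; next tot becomes 42028; next at j=0:; next tot becomes 42033; next at j=1:; next tot becomes 42038; next at j=2:; next tot becomes 42043; next tot becomes 42042; next final value -3. calc_v2: tmp becomes 1; next acc becomes -5; next (((a - acc) + (-(tmp + a))) == (a + a)) evaluates to false; next acc becomes -3; next tot becomes 1; next at i=1:; next tot becomes 7; next at j=0:; next tot becomes 10; next at j=1:; next tot becomes 13; next at j=2:; next tot becomes 16; next at i=2:; next tot becomes 112; next at j=0:; next tot becomes 115; next at j=1:; next tot becomes 118; next at j=2:; next tot becomes 121; next at i=3:; next tot becomes 847; next at j=0:; next tot becomes 850; next at j=1:; next tot becomes 853; next at j=2:; next tot becomes 856; next at i=4:; next tot becomes 5992; next at j=0:; next tot becomes 5996; next at j=1:; next tot becomes 6000; next at j=2:; next tot becomes 6004; next at i=5:; next tot becomes 42028; next at j=0:; next tot becomes 42033; next at j=1:; next tot becomes 42038; next at j=2:; next tot becomes 42043; next tot becomes 42042; next final value -3. Both give -3.
Checked all 32 inputs in the declared domain: the outputs agree on every one.
verdict: equivalent


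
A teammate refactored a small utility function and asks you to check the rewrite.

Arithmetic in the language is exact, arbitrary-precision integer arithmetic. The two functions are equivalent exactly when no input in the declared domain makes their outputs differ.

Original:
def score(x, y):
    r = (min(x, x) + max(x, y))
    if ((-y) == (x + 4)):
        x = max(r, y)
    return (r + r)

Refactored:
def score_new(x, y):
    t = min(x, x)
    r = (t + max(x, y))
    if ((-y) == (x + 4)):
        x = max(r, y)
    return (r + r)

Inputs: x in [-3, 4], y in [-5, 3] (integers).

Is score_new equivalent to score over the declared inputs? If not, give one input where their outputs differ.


This is a faithful refactor — statement counts differ; local variable names differ, but the computed results match everywhere.
Spot check at x=2, y=0 — score: r := 4 | ((-y) == (x + 4)): false | result 8. score_new: t := 2 | r := 4 | ((-y) == (x + 4)): false | result 8. Both give 8.
Sweeping the whole domain (72 inputs) finds no disagreement.
verdict: equivalent


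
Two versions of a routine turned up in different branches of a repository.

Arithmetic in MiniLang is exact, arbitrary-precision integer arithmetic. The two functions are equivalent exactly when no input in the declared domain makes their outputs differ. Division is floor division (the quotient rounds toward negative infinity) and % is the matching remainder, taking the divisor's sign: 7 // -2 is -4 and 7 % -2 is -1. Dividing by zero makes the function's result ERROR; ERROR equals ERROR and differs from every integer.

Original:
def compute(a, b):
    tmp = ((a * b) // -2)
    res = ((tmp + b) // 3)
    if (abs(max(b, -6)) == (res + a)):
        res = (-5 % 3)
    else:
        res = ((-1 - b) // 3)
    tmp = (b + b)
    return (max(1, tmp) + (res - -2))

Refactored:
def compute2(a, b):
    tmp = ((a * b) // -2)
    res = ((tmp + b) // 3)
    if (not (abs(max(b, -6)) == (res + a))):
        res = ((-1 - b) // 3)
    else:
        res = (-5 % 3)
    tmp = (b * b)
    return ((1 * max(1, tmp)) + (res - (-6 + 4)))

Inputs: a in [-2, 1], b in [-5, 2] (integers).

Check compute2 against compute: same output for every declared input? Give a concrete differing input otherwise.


Run the pair on a=-2, b=-5.
compute: tmp becomes -5; next res becomes -4; next (abs(max(b, -6)) == (res + a)) evaluates to false; next res becomes 1; next tmp becomes -10; next final value 4
compute2: tmp becomes -5; next res becomes -4; next (not (abs(max(b, -6)) == (res + a))) evaluates to true; next res becomes 1; next tmp becomes 25; next final value 28
4 vs 28 — the two versions disagree here.
verdict: not equivalent; witness: a=-2, b=-5


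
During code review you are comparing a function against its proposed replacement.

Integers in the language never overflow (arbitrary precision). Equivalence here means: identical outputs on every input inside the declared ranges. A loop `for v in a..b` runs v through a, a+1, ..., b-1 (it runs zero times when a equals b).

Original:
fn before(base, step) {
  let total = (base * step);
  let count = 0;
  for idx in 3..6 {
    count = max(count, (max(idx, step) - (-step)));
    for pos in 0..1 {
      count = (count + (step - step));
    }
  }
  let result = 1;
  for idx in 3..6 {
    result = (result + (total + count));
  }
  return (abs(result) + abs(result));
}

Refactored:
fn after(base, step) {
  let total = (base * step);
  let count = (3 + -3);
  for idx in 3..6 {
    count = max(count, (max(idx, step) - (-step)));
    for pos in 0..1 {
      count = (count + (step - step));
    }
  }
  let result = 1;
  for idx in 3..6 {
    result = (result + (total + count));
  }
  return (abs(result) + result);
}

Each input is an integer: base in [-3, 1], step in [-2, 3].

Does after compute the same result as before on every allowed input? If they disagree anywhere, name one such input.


Not equivalent: base=-3, step=3 separates them (4 vs 0).
before: total := -9 | count := 0 | iter idx=3: | count := 6 | iter pos=0: | count := 6 | iter idx=4: | count := 7 | iter pos=0: | count := 7 | iter idx=5: | count := 8 | iter pos=0: | count := 8 | result := 1 | iter idx=3: | result := 0 | iter idx=4: | result := -1 | iter idx=5: | result := -2 | result 4
after: total := -9 | count := 0 | iter idx=3: | count := 6 | iter pos=0: | count := 6 | iter idx=4: | count := 7 | iter pos=0: | count := 7 | iter idx=5: | count := 8 | iter pos=0: | count := 8 | result := 1 | iter idx=3: | result := 0 | iter idx=4: | result := -1 | iter idx=5: | result := -2 | result 0
verdict: not equivalent; witness: base=-3, step=3


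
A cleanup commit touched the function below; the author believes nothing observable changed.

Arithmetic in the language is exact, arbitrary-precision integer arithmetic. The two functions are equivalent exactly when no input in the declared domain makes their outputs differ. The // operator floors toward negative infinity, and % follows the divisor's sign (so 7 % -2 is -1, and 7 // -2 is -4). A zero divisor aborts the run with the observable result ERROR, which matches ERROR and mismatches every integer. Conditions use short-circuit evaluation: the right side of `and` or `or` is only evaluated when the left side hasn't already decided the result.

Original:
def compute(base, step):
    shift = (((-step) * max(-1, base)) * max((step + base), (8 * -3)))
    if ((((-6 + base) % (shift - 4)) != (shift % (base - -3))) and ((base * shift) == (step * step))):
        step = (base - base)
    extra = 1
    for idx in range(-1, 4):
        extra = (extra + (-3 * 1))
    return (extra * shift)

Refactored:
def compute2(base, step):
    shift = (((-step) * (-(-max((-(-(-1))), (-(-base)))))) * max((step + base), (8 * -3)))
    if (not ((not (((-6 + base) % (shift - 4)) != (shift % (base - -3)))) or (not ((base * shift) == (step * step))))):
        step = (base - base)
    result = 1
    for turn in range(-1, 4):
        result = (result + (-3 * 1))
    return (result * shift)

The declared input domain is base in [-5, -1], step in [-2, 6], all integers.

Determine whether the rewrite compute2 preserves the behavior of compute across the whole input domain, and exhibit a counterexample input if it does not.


Reading the diff, among the changes: boolean connective usage differs; local variable names differ.
Spot check at base=-5, step=-2 — compute: shift := 14 | ((((-6 + base) % (shift - 4)) != (shift % (base - -3))) and ((base * shift) == (step * step))): false | extra := 1 | iter idx=-1: | extra := -2 | iter idx=0: | extra := -5 | iter idx=1: | extra := -8 | iter idx=2: | extra := -11 | iter idx=3: | extra := -14 | result -196. compute2: shift := 14 | (not ((not (((-6 + base) % (shift - 4)) != (shift % (base - -3)))) or (not ((base * shift) == (step * step))))): false | result := 1 | iter turn=-1: | result := -2 | iter turn=0: | result := -5 | iter turn=1: | result := -8 | iter turn=2: | result := -11 | iter turn=3: | result := -14 | result -196. Both give -196.
Checked all 45 inputs in the declared domain: the outputs agree on every one.
verdict: equivalent


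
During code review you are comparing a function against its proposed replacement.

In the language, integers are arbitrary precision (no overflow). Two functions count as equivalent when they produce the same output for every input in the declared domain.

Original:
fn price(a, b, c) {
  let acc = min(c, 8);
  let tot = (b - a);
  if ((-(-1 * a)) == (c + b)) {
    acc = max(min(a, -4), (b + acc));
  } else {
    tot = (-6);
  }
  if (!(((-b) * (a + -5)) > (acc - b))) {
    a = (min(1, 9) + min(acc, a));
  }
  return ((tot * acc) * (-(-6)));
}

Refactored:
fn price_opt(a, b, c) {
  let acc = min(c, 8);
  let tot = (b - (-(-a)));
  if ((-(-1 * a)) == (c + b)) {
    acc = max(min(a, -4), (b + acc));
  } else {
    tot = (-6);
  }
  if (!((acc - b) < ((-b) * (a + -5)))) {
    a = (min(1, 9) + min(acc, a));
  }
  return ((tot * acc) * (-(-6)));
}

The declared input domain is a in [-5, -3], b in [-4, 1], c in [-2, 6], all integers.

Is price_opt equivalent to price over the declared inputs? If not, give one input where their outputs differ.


Reading the diff, among the changes: comparison usage differs.
One worked example (a=-4, b=-1, c=2) — price: acc = 2; tot = 3; ((-(-1 * a)) == (c + b)) -> false; tot = -6; (!(((-b) * (a + -5)) > (acc - b))) -> true; a = -3; return -72; price_opt: acc = 2; tot = 3; ((-(-1 * a)) == (c + b)) -> false; tot = -6; (!((acc - b) < ((-b) * (a + -5)))) -> true; a = -3; return -72; agreement on -72.
An exhaustive pass over the 162 declared inputs shows identical outputs.
verdict: equivalent


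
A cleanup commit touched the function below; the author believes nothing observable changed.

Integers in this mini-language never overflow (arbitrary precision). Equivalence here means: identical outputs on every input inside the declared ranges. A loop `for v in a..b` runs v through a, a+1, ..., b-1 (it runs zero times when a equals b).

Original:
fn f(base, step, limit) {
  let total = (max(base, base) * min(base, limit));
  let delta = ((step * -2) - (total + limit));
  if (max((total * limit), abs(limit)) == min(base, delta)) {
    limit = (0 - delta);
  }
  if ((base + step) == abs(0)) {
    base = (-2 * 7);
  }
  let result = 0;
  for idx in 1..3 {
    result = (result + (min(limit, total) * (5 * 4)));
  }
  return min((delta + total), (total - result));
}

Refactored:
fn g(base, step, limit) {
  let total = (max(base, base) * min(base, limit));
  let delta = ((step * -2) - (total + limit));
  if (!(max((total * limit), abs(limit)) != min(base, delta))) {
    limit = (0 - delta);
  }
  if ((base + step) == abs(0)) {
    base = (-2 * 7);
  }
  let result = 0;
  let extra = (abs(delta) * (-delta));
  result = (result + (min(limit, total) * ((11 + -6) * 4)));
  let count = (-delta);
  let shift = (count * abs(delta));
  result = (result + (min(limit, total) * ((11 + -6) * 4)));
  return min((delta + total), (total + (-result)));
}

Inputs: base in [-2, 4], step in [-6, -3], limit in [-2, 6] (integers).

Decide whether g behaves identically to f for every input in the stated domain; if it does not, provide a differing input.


The two versions differ — the changes include arithmetic usage differs, plus loop structure differs, plus comparison usage differs, plus local variable names differ, plus min/max/abs usage differs, plus constant usage differs, plus statement counts differ, plus boolean connective usage differs.
One worked example (base=2, step=-6, limit=0) — f: total = 0; delta = 12; (max((total * limit), abs(limit)) == min(base, delta)) -> false; ((base + step) == abs(0)) -> false; result = 0; [idx=1]; result = 0; [idx=2]; result = 0; return 0; g: total = 0; delta = 12; (!(max((total * limit), abs(limit)) != min(base, delta))) -> false; ((base + step) == abs(0)) -> false; result = 0; extra = -144; result = 0; count = -12; shift = -144; result = 0; return 0; agreement on 0.
Checked all 252 inputs in the declared domain: the outputs agree on every one.
verdict: equivalent


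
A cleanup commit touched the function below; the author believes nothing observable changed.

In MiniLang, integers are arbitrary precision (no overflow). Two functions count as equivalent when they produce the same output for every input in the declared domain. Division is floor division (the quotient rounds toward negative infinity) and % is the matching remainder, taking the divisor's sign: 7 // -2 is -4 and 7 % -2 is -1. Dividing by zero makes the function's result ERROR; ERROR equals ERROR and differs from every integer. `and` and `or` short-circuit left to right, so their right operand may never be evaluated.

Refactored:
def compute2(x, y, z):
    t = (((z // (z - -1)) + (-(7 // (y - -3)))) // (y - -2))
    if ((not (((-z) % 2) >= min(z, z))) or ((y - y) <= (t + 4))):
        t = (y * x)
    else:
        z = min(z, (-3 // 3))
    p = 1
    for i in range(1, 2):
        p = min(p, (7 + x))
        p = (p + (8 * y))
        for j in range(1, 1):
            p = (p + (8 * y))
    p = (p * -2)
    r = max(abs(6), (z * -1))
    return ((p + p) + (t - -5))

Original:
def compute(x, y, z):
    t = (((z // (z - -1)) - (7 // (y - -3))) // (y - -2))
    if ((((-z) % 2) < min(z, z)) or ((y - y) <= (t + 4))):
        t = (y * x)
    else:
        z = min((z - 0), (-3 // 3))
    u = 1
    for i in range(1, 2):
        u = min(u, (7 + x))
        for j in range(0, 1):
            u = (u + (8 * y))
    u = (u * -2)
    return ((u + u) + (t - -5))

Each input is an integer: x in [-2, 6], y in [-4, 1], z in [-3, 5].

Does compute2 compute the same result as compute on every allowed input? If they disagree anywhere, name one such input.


This is a faithful refactor — boolean connective usage differs, plus comparison usage differs, plus arithmetic usage differs, plus constant usage differs, plus statement counts differ, plus min/max/abs usage differs, plus local variable names differ, plus loop structure differs, but the computed results match everywhere.
Spot check at x=6, y=-4, z=-3 — compute: t := -4 | ((((-z) % 2) < min(z, z)) or ((y - y) <= (t + 4))): true | t := -24 | u := 1 | iter i=1: | u := 1 | iter j=0: | u := -31 | u := 62 | result 105. compute2: t := -4 | ((not (((-z) % 2) >= min(z, z))) or ((y - y) <= (t + 4))): true | t := -24 | p := 1 | iter i=1: | p := 1 | p := -31 | loop over j: empty range | p := 62 | r := 6 | result 105. Both give 105.
Across all 486 domain points the two functions coincide.
verdict: equivalent


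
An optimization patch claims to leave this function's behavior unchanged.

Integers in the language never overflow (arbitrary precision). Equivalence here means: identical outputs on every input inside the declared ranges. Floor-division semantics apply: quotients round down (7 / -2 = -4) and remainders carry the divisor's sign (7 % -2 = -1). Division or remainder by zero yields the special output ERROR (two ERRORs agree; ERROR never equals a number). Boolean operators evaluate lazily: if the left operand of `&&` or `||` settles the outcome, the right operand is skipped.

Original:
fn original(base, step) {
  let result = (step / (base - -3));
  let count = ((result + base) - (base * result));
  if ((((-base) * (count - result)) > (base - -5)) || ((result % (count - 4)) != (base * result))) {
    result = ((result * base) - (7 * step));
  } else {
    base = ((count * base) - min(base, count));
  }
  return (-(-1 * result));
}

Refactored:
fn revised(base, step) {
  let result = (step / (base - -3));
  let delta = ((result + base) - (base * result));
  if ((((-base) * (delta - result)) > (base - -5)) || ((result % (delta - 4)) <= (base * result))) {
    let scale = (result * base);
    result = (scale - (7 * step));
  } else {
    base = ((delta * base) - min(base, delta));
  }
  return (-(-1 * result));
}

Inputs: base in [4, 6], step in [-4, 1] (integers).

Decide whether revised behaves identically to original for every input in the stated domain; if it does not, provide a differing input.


Consider the input base=4, step=-4.
original: result becomes -1; next count becomes 7; next ((((-base) * (count - result)) > (base - -5)) || ((result % (count - 4)) != (base * result))) evaluates to true; next result becomes 24; next final value 24
revised: result becomes -1; next delta becomes 7; next ((((-base) * (delta - result)) > (base - -5)) || ((result % (delta - 4)) <= (base * result))) evaluates to false; next base becomes 24; next final value -1
24 != -1, so the rewrite changes behavior.
verdict: not equivalent; witness: base=4, step=-4


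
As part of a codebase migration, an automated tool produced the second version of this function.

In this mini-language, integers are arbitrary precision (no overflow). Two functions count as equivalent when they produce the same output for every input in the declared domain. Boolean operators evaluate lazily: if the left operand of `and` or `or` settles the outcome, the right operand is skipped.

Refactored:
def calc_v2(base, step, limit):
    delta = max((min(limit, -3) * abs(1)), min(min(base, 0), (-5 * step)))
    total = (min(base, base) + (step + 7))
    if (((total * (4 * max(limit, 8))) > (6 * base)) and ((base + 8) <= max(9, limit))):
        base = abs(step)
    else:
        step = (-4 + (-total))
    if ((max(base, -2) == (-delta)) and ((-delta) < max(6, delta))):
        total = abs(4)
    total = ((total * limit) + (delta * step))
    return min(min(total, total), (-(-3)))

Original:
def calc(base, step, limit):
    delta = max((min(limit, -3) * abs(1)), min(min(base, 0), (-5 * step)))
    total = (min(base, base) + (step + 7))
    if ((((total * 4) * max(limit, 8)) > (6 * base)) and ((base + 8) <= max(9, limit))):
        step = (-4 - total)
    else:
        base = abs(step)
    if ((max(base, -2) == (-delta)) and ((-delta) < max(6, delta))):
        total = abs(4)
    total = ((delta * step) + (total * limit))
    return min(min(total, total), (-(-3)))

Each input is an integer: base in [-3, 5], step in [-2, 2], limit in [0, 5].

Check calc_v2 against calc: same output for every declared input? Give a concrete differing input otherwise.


Input base=-3, step=0, limit=0: 3 from calc versus 0 from calc_v2.
verdict: not equivalent; witness: base=-3, step=0, limit=0


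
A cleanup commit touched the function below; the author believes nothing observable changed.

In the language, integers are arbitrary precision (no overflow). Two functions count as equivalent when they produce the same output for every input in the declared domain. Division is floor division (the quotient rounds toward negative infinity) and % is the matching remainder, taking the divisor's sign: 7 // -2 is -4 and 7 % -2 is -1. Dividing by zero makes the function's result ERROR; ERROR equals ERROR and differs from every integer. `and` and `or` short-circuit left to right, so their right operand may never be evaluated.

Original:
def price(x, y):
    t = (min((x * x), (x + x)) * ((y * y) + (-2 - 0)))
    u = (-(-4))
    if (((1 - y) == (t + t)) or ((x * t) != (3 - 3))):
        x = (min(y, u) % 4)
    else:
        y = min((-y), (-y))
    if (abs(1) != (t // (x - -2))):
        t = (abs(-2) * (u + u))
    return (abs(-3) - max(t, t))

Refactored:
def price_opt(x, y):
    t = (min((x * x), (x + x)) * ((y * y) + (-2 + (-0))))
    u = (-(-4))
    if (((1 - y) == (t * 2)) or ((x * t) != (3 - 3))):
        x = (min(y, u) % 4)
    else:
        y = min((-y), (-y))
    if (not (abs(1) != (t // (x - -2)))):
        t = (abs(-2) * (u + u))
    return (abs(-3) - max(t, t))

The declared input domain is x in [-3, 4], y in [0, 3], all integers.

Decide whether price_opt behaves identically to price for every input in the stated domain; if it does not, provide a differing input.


Try x=-3, y=0.
price: t=12, then u=4, then (((1 - y) == (t + t)) or ((x * t) != (3 - 3))) is true, then x=0, then (abs(1) != (t // (x - -2))) is true, then t=16, then returns -13
price_opt: t=12, then u=4, then (((1 - y) == (t * 2)) or ((x * t) != (3 - 3))) is true, then x=0, then (not (abs(1) != (t // (x - -2)))) is false, then returns -9
-13 vs -9 — the two versions disagree here.
verdict: not equivalent; witness: x=-3, y=0
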